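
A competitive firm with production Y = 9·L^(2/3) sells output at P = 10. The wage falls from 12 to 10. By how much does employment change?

From P·MP_L = w with MP_L = 6·L^(-1/3), the labor demand is L(w) = (60/w)^(3).
At w = 12: L = 125. At w = 10: L = 216.
ΔL = 216 − 125 = 91.

ΔL = 91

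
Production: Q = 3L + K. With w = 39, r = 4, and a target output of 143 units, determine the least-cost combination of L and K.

The inputs are perfect substitutes, so the firm uses whichever has the lower cost per unit of output.
Cost per unit of output via L is 13; via K it is 4. K is cheaper.
Producing Q = 143 with K alone: L = 0, K = 143.

L* = 0, K* = 143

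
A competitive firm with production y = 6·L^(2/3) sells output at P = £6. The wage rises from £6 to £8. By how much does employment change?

ΔL = -37

From P·MP_L = w with MP_L = 4·L^(-1/3), the labor demand is L(w) = (24/w)^(3).
At w = 6: L = 64. At w = 8: L = 27.
ΔL = 27 − 64 = -37.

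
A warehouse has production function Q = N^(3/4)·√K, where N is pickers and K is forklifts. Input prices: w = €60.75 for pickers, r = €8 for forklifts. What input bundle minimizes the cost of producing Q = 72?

N* = 16, K* = 81

Cost minimization requires the marginal rate of technical substitution to equal the input-price ratio: MP_N/MP_K = w/r.
Here MP_N/MP_K = (3/4)·(K/N)/(1/2) = 1.5·(K/N). Setting this equal to 60.75/8 = 7.59375 gives K = 5.0625N.
Substituting into Q = 72: N^(3/4)·(5.0625N)^(1/2) = 72.
Solving, N = 16 and K = 81.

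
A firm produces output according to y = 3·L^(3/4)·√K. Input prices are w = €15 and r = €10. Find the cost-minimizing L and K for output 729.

L* = 81, K* = 81

Cost minimization requires the marginal rate of technical substitution to equal the input-price ratio: MP_L/MP_K = w/r.
Here MP_L/MP_K = (3/4)·(K/L)/(1/2) = 1.5·(K/L). Setting this equal to 15/10 = 1.5 gives K = L.
Substituting into y = 729: 3·L^(3/4)·(L)^(1/2) = 729.
Solving, L = 81 and K = 81.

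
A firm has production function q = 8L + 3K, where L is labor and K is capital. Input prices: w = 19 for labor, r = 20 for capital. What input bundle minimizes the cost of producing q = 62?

L* = 7.75, K* = 0

The inputs are perfect substitutes, so the firm uses whichever has the lower cost per unit of output.
Cost per unit of output via L is w/8 = 2.375; via K it is r/3 = 20/3. L is cheaper.
Producing q = 62 with L alone: L = 7.75, K = 0.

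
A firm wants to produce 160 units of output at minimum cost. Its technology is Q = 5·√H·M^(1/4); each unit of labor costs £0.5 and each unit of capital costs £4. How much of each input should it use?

H* = 256, M* = 16

Cost minimization requires the marginal rate of technical substitution to equal the input-price ratio: MP_H/MP_M = w/r.
Here MP_H/MP_M = (1/2)·(M/H)/(1/4) = 2·(M/H). Setting this equal to 0.5/4 = 0.125 gives M = 0.0625H.
Substituting into Q = 160: 5·H^(1/2)·(0.0625H)^(1/4) = 160.
Solving, H = 256 and M = 16.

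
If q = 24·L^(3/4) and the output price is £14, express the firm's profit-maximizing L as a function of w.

L(w) = (252/w)^(4)

MP_L = (3/4)·24·L^(-1/4) = 18·L^(-1/4).
Setting P·MP_L = w: 252·L^(-1/4) = w.
Solving for L: L^(-1/4) = w/252, so L = (252/w)^(4).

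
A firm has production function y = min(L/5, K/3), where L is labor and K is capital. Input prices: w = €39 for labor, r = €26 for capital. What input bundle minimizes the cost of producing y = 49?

With a fixed-proportions technology, the cost-minimizing bundle uses no slack in either input: L/5 = K/3 = y.
So L = 5·49 = 245 and K = 3·49 = 147.

L* = 245, K* = 147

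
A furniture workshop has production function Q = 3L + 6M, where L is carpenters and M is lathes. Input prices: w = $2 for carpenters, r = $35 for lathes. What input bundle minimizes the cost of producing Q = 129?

The inputs are perfect substitutes, so the firm uses whichever has the lower cost per unit of output.
Cost per unit of output via L is w/3 = 2/3; via M it is r/6 = 35/6. L is cheaper.
Producing Q = 129 with L alone: L = 43, M = 0.

L* = 43, M* = 0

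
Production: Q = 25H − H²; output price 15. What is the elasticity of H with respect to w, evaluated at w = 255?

From P·MP_H = w with MP_H = 25 − 2H, labor demand is H(w) = (25 − w/15)/2.
dH/dw = −1/(30) = -1/30.
At w = 255, H = 4, so ε = (dH/dw)·(w/H) = (-1/30)·(255/4) = -2.125.

ε = -2.125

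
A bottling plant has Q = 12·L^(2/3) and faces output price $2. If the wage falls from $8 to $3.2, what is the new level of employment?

L* = 125

From P·MP_L = w with MP_L = 8·L^(-1/3), the labor demand is L(w) = (16/w)^(3).
At w = 8: L = 8. At w = 3.2: L = 125.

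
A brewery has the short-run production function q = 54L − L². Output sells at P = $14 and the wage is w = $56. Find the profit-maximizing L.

The marginal product of L is MP_L = 54 − 2L.
A price-taking firm hires until the value of the marginal product equals the wage: P·MP_L = w, so 14·(54 − 2L) = 56.
Then 54 − 2L = 4, giving L = 25.

L* = 25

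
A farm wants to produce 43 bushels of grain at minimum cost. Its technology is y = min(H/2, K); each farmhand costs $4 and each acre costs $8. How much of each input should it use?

H* = 86, K* = 43

With a fixed-proportions technology, the cost-minimizing bundle uses no slack in either input: H/2 = K = y.
So H = 2·43 = 86 and K = 43.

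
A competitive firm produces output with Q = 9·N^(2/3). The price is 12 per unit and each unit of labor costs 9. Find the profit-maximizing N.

N* = 512

MP_N = (2/3)·9·N^(-1/3) = 6·N^(-1/3).
Profit maximization for a price taker requires P·MP_N = w: 12·6·N^(-1/3) = 9.
So N^(-1/3) = 0.125, which gives N = 512.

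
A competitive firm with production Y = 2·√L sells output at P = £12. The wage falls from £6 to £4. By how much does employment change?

ΔL = 5

From P·MP_L = w with MP_L = L^(-1/2), the labor demand is L(w) = (12/w)^(2).
At w = 6: L = 4. At w = 4: L = 9.
ΔL = 9 − 4 = 5.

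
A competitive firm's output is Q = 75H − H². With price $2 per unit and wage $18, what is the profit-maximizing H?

The marginal product of H is MP_H = 75 − 2H.
A price-taking firm hires until the value of the marginal product equals the wage: P·MP_H = w, so 2·(75 − 2H) = 18.
Then 75 − 2H = 9, giving H = 33.

H* = 33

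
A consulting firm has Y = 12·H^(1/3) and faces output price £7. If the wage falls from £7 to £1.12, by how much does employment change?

ΔH = 117

From P·MP_H = w with MP_H = 4·H^(-2/3), the labor demand is H(w) = (28/w)^(3/2).
At w = 7: H = 8. At w = 1.12: H = 125.
ΔH = 125 − 8 = 117.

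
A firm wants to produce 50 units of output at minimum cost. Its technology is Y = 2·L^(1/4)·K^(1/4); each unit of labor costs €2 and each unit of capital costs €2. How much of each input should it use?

Cost minimization requires the marginal rate of technical substitution to equal the input-price ratio: MP_L/MP_K = w/r.
Here MP_L/MP_K = (1/4)·(K/L)/(1/4) = (K/L). Setting this equal to 2/2 = 1 gives K = L.
Substituting into Y = 50: 2·L^(1/4)·(L)^(1/4) = 50.
Solving, L = 625 and K = 625.

L* = 625, K* = 625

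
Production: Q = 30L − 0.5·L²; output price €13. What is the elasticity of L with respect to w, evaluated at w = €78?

From P·MP_L = w with MP_L = 30 − L, labor demand is L(w) = 30 − w/13.
dL/dw = −1/(13) = -1/13.
At w = 78, L = 24, so ε = (dL/dw)·(w/L) = (-1/13)·(78/24) = -0.25.

ε = -0.25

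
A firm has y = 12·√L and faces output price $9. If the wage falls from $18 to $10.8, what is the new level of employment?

L* = 25

From P·MP_L = w with MP_L = 6·L^(-1/2), the labor demand is L(w) = (54/w)^(2).
At w = 18: L = 9. At w = 10.8: L = 25.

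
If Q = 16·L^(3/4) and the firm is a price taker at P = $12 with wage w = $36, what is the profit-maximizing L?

MP_L = (3/4)·16·L^(-1/4) = 12·L^(-1/4).
Profit maximization for a price taker requires P·MP_L = w: 12·12·L^(-1/4) = 36.
So L^(-1/4) = 0.25, which gives L = 256.

L* = 256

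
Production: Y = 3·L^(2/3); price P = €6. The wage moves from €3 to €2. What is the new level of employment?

L* = 216

From P·MP_L = w with MP_L = 2·L^(-1/3), the labor demand is L(w) = (12/w)^(3).
At w = 3: L = 64. At w = 2: L = 216.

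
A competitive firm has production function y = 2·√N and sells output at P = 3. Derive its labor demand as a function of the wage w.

N(w) = 9/w²

MP_N = (1/2)·2·N^(-1/2) = N^(-1/2).
Setting P·MP_N = w: 3·N^(-1/2) = w.
Solving for N: N^(-1/2) = w/3, so N = (3/w)^(2).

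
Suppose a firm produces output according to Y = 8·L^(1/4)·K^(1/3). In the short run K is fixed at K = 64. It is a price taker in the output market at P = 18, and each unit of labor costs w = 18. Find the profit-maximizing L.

L* = 16

With K = 64, MP_L = (1/4)·8·L^(-3/4)·64^(1/3) = 8·L^(-3/4).
Profit maximization for a price taker requires P·MP_L = w: 18·8·L^(-3/4) = 18.
So L^(-3/4) = 0.125, which gives L = 16.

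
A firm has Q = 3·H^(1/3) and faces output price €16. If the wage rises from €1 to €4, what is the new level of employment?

H* = 8

From P·MP_H = w with MP_H = H^(-2/3), the labor demand is H(w) = (16/w)^(3/2).
At w = 1: H = 64. At w = 4: H = 8.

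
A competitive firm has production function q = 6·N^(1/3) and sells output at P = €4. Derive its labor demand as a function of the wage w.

N(w) = (8/w)^(3/2)

MP_N = (1/3)·6·N^(-2/3) = 2·N^(-2/3).
Setting P·MP_N = w: 8·N^(-2/3) = w.
Solving for N: N^(-2/3) = w/8, so N = (8/w)^(3/2).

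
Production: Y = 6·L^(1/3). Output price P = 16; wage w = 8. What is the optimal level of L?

L* = 8

MP_L = (1/3)·6·L^(-2/3) = 2·L^(-2/3).
Profit maximization for a price taker requires P·MP_L = w: 16·2·L^(-2/3) = 8.
So L^(-2/3) = 0.25, which gives L = 8.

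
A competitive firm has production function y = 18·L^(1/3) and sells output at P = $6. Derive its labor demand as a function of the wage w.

L(w) = (36/w)^(3/2)

MP_L = (1/3)·18·L^(-2/3) = 6·L^(-2/3).
Setting P·MP_L = w: 36·L^(-2/3) = w.
Solving for L: L^(-2/3) = w/36, so L = (36/w)^(3/2).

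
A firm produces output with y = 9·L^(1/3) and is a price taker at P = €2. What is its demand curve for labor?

MP_L = (1/3)·9·L^(-2/3) = 3·L^(-2/3).
Setting P·MP_L = w: 6·L^(-2/3) = w.
Solving for L: L^(-2/3) = w/6, so L = (6/w)^(3/2).

L(w) = (6/w)^(3/2)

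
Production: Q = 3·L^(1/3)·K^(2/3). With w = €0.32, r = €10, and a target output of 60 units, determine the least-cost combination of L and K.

Cost minimization requires the marginal rate of technical substitution to equal the input-price ratio: MP_L/MP_K = w/r.
Here MP_L/MP_K = (1/3)·(K/L)/(2/3) = 0.5·(K/L). Setting this equal to 0.32/10 = 0.032 gives K = 0.064L.
Substituting into Q = 60: 3·L^(1/3)·(0.064L)^(2/3) = 60.
Solving, L = 125 and K = 8.

L* = 125, K* = 8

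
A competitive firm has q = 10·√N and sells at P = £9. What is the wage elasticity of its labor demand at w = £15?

MP_N = (1/2)·10·N^(-1/2), so P·MP_N = w gives 45·N^(-1/2) = w.
Solving, N(w) = (45/w)^(2). This is a constant-elasticity form: N ∝ w^(−2), so ε = −2.

ε = -2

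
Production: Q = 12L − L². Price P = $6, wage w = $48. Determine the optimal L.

The marginal product of L is MP_L = 12 − 2L.
A price-taking firm hires until the value of the marginal product equals the wage: P·MP_L = w, so 6·(12 − 2L) = 48.
Then 12 − 2L = 8, giving L = 2.

L* = 2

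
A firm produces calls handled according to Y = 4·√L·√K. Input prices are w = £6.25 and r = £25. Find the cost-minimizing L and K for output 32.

Cost minimization requires the marginal rate of technical substitution to equal the input-price ratio: MP_L/MP_K = w/r.
Here MP_L/MP_K = (1/2)·(K/L)/(1/2) = (K/L). Setting this equal to 6.25/25 = 0.25 gives K = 0.25L.
Substituting into Y = 32: 4·L^(1/2)·(0.25L)^(1/2) = 32.
Solving, L = 16 and K = 4.

L* = 16, K* = 4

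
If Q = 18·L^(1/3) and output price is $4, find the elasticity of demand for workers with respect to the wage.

MP_L = (1/3)·18·L^(-2/3), so P·MP_L = w gives 24·L^(-2/3) = w.
Solving, L(w) = (24/w)^(3/2). This is a constant-elasticity form: L ∝ w^(−3/2), so ε = −3/2.

ε = -1.5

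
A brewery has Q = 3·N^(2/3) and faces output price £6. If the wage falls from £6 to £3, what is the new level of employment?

N* = 64

From P·MP_N = w with MP_N = 2·N^(-1/3), the labor demand is N(w) = (12/w)^(3).
At w = 6: N = 8. At w = 3: N = 64.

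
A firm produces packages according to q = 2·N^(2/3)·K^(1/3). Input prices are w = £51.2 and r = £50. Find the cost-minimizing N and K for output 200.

N* = 125, K* = 64

Cost minimization requires the marginal rate of technical substitution to equal the input-price ratio: MP_N/MP_K = w/r.
Here MP_N/MP_K = (2/3)·(K/N)/(1/3) = 2·(K/N). Setting this equal to 51.2/50 = 1.024 gives K = 0.512N.
Substituting into q = 200: 2·N^(2/3)·(0.512N)^(1/3) = 200.
Solving, N = 125 and K = 64.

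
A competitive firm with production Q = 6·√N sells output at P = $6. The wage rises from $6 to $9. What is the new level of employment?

N* = 4

From P·MP_N = w with MP_N = 3·N^(-1/2), the labor demand is N(w) = (18/w)^(2).
At w = 6: N = 9. At w = 9: N = 4.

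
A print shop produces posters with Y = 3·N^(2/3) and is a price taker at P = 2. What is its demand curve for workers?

MP_N = (2/3)·3·N^(-1/3) = 2·N^(-1/3).
Setting P·MP_N = w: 4·N^(-1/3) = w.
Solving for N: N^(-1/3) = w/4, so N = (4/w)^(3).

N(w) = 64/w³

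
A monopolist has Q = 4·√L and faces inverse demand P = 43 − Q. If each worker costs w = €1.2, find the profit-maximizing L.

L* = 25

Marginal revenue from the inverse demand is MR = 43 − 2Q.
The marginal product is MP_L = 2·L^(-1/2).
A monopolist hires until marginal revenue product equals the wage: MR·MP_L = w.
At L, Q = 4·√L. Substituting and solving: (43 − 8·√L)·2·L^(-1/2) = 1.2 gives L = 25.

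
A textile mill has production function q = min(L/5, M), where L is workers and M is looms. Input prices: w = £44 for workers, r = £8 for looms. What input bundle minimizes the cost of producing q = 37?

With a fixed-proportions technology, the cost-minimizing bundle uses no slack in either input: L/5 = M = q.
So L = 5·37 = 185 and M = 37.

L* = 185, M* = 37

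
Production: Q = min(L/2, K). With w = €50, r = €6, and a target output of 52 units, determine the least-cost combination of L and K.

L* = 104, K* = 52

With a fixed-proportions technology, the cost-minimizing bundle uses no slack in either input: L/2 = K = Q.
So L = 2·52 = 104 and K = 52.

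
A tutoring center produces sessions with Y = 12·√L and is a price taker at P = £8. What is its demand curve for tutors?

MP_L = (1/2)·12·L^(-1/2) = 6·L^(-1/2).
Setting P·MP_L = w: 48·L^(-1/2) = w.
Solving for L: L^(-1/2) = w/48, so L = (48/w)^(2).

L(w) = 2304/w²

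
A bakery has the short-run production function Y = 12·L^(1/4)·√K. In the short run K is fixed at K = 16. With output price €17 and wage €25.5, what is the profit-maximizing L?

L* = 16

With K = 16, MP_L = (1/4)·12·L^(-3/4)·16^(1/2) = 12·L^(-3/4).
Profit maximization for a price taker requires P·MP_L = w: 17·12·L^(-3/4) = 25.5.
So L^(-3/4) = 0.125, which gives L = 16.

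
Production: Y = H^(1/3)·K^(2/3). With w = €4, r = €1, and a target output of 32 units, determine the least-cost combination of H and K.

H* = 8, K* = 64

Cost minimization requires the marginal rate of technical substitution to equal the input-price ratio: MP_H/MP_K = w/r.
Here MP_H/MP_K = (1/3)·(K/H)/(2/3) = 0.5·(K/H). Setting this equal to 4/1 = 4 gives K = 8H.
Substituting into Y = 32: H^(1/3)·(8H)^(2/3) = 32.
Solving, H = 8 and K = 64.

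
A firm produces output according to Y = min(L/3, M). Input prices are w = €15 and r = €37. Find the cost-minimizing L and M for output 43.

L* = 129, M* = 43

With a fixed-proportions technology, the cost-minimizing bundle uses no slack in either input: L/3 = M = Y.
So L = 3·43 = 129 and M = 43.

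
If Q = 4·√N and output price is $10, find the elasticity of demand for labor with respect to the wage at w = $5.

MP_N = (1/2)·4·N^(-1/2), so P·MP_N = w gives 20·N^(-1/2) = w.
Solving, N(w) = (20/w)^(2). This is a constant-elasticity form: N ∝ w^(−2), so ε = −2.

ε = -2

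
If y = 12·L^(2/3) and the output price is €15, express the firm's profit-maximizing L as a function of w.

L(w) = 1728000/w³

MP_L = (2/3)·12·L^(-1/3) = 8·L^(-1/3).
Setting P·MP_L = w: 120·L^(-1/3) = w.
Solving for L: L^(-1/3) = w/120, so L = (120/w)^(3).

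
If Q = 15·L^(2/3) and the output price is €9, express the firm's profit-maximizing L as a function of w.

L(w) = 729000/w³

MP_L = (2/3)·15·L^(-1/3) = 10·L^(-1/3).
Setting P·MP_L = w: 90·L^(-1/3) = w.
Solving for L: L^(-1/3) = w/90, so L = (90/w)^(3).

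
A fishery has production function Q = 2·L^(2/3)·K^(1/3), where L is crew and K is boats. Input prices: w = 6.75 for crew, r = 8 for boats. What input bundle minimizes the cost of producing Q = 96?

L* = 64, K* = 27

Cost minimization requires the marginal rate of technical substitution to equal the input-price ratio: MP_L/MP_K = w/r.
Here MP_L/MP_K = (2/3)·(K/L)/(1/3) = 2·(K/L). Setting this equal to 6.75/8 = 0.84375 gives K = 0.421875L.
Substituting into Q = 96: 2·L^(2/3)·(0.421875L)^(1/3) = 96.
Solving, L = 64 and K = 27.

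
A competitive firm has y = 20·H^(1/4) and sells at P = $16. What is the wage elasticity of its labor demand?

ε = -4/3

MP_H = (1/4)·20·H^(-3/4), so P·MP_H = w gives 80·H^(-3/4) = w.
Solving, H(w) = (80/w)^(4/3). This is a constant-elasticity form: H ∝ w^(−4/3), so ε = −4/3.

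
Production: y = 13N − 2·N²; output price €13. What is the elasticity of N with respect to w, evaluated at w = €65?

ε = -0.625

From P·MP_N = w with MP_N = 13 − 4N, labor demand is N(w) = (13 − w/13)/4.
dN/dw = −1/(52) = -1/52.
At w = 65, N = 2, so ε = (dN/dw)·(w/N) = (-1/52)·(65/2) = -0.625.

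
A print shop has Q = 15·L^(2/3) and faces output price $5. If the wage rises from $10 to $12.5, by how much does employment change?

ΔL = -61

From P·MP_L = w with MP_L = 10·L^(-1/3), the labor demand is L(w) = (50/w)^(3).
At w = 10: L = 125. At w = 12.5: L = 64.
ΔL = 64 − 125 = -61.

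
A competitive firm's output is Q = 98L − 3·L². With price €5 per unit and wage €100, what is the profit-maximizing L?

The marginal product of L is MP_L = 98 − 6L.
A price-taking firm hires until the value of the marginal product equals the wage: P·MP_L = w, so 5·(98 − 6L) = 100.
Then 98 − 6L = 20, giving L = 13.

L* = 13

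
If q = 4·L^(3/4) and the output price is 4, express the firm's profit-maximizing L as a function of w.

L(w) = 20736/w^(4)

MP_L = (3/4)·4·L^(-1/4) = 3·L^(-1/4).
Setting P·MP_L = w: 12·L^(-1/4) = w.
Solving for L: L^(-1/4) = w/12, so L = (12/w)^(4).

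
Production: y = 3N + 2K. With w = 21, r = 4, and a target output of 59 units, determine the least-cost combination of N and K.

N* = 0, K* = 29.5

The inputs are perfect substitutes, so the firm uses whichever has the lower cost per unit of output.
Cost per unit of output via N is w/3 = 7; via K it is r/2 = 2. K is cheaper.
Producing y = 59 with K alone: N = 0, K = 29.5.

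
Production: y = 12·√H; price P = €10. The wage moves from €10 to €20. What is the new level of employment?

H* = 9

From P·MP_H = w with MP_H = 6·H^(-1/2), the labor demand is H(w) = (60/w)^(2).
At w = 10: H = 36. At w = 20: H = 9.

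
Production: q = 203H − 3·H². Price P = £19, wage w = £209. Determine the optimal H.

The marginal product of H is MP_H = 203 − 6H.
A price-taking firm hires until the value of the marginal product equals the wage: P·MP_H = w, so 19·(203 − 6H) = 209.
Then 203 − 6H = 11, giving H = 32.

H* = 32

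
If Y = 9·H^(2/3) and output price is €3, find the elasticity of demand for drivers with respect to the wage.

MP_H = (2/3)·9·H^(-1/3), so P·MP_H = w gives 18·H^(-1/3) = w.
Solving, H(w) = (18/w)^(3). This is a constant-elasticity form: H ∝ w^(−3), so ε = −3.

ε = -3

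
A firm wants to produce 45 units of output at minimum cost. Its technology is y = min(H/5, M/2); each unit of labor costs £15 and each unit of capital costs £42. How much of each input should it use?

H* = 225, M* = 90

With a fixed-proportions technology, the cost-minimizing bundle uses no slack in either input: H/5 = M/2 = y.
So H = 5·45 = 225 and M = 2·45 = 90.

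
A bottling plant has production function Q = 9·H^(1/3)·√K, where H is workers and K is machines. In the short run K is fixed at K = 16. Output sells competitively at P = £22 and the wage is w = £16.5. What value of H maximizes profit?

H* = 64

With K = 16, MP_H = (1/3)·9·H^(-2/3)·16^(1/2) = 12·H^(-2/3).
Profit maximization for a price taker requires P·MP_H = w: 22·12·H^(-2/3) = 16.5.
So H^(-2/3) = 0.0625, which gives H = 64.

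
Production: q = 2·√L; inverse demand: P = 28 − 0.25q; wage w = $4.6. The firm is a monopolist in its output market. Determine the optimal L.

L* = 25

Marginal revenue from the inverse demand is MR = 28 − 0.5q.
The marginal product is MP_L = L^(-1/2).
A monopolist hires until marginal revenue product equals the wage: MR·MP_L = w.
At L, q = 2·√L. Substituting and solving: (28 − √L)·L^(-1/2) = 4.6 gives L = 25.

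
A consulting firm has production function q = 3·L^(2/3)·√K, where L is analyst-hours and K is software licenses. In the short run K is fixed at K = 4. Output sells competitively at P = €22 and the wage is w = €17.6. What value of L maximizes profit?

With K = 4, MP_L = (2/3)·3·L^(-1/3)·4^(1/2) = 4·L^(-1/3).
Profit maximization for a price taker requires P·MP_L = w: 22·4·L^(-1/3) = 17.6.
So L^(-1/3) = 0.2, which gives L = 125.

L* = 125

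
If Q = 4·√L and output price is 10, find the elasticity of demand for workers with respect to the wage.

ε = -2

MP_L = (1/2)·4·L^(-1/2), so P·MP_L = w gives 20·L^(-1/2) = w.
Solving, L(w) = (20/w)^(2). This is a constant-elasticity form: L ∝ w^(−2), so ε = −2.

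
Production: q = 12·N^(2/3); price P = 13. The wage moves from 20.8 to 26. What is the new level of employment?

From P·MP_N = w with MP_N = 8·N^(-1/3), the labor demand is N(w) = (104/w)^(3).
At w = 20.8: N = 125. At w = 26: N = 64.

N* = 64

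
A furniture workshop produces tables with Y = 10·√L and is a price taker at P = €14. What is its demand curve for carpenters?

MP_L = (1/2)·10·L^(-1/2) = 5·L^(-1/2).
Setting P·MP_L = w: 70·L^(-1/2) = w.
Solving for L: L^(-1/2) = w/70, so L = (70/w)^(2).

L(w) = 4900/w²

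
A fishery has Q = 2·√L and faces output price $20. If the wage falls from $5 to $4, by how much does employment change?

From P·MP_L = w with MP_L = L^(-1/2), the labor demand is L(w) = (20/w)^(2).
At w = 5: L = 16. At w = 4: L = 25.
ΔL = 25 − 16 = 9.

ΔL = 9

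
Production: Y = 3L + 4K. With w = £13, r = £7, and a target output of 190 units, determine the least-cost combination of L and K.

L* = 0, K* = 47.5

The inputs are perfect substitutes, so the firm uses whichever has the lower cost per unit of output.
Cost per unit of output via L is w/3 = 13/3; via K it is r/4 = 1.75. K is cheaper.
Producing Y = 190 with K alone: L = 0, K = 47.5.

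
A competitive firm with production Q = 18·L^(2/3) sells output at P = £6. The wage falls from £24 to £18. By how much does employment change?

From P·MP_L = w with MP_L = 12·L^(-1/3), the labor demand is L(w) = (72/w)^(3).
At w = 24: L = 27. At w = 18: L = 64.
ΔL = 64 − 27 = 37.

ΔL = 37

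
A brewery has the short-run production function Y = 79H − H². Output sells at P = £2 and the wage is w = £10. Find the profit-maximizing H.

H* = 37

The marginal product of H is MP_H = 79 − 2H.
A price-taking firm hires until the value of the marginal product equals the wage: P·MP_H = w, so 2·(79 − 2H) = 10.
Then 79 − 2H = 5, giving H = 37.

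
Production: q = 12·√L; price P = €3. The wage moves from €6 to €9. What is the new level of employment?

From P·MP_L = w with MP_L = 6·L^(-1/2), the labor demand is L(w) = (18/w)^(2).
At w = 6: L = 9. At w = 9: L = 4.

L* = 4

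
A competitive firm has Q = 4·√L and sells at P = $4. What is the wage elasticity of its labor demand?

MP_L = (1/2)·4·L^(-1/2), so P·MP_L = w gives 8·L^(-1/2) = w.
Solving, L(w) = (8/w)^(2). This is a constant-elasticity form: L ∝ w^(−2), so ε = −2.

ε = -2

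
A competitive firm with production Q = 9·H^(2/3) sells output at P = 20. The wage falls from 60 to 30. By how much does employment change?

ΔH = 56

From P·MP_H = w with MP_H = 6·H^(-1/3), the labor demand is H(w) = (120/w)^(3).
At w = 60: H = 8. At w = 30: H = 64.
ΔH = 64 − 8 = 56.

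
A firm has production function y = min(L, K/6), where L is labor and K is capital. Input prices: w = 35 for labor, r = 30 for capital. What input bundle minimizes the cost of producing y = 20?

With a fixed-proportions technology, the cost-minimizing bundle uses no slack in either input: L = K/6 = y.
So L = 20 and K = 6·20 = 120.

L* = 20, K* = 120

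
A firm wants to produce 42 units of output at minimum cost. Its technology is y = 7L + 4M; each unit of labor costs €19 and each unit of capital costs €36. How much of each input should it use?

The inputs are perfect substitutes, so the firm uses whichever has the lower cost per unit of output.
Cost per unit of output via L is w/7 = 19/7; via M it is r/4 = 9. L is cheaper.
Producing y = 42 with L alone: L = 6, M = 0.

L* = 6, M* = 0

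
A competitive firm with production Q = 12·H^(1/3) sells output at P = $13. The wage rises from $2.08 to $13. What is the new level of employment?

From P·MP_H = w with MP_H = 4·H^(-2/3), the labor demand is H(w) = (52/w)^(3/2).
At w = 2.08: H = 125. At w = 13: H = 8.

H* = 8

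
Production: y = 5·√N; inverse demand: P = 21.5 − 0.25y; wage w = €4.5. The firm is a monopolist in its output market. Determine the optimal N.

N* = 25

Marginal revenue from the inverse demand is MR = 21.5 − 0.5y.
The marginal product is MP_N = 2.5·N^(-1/2).
A monopolist hires until marginal revenue product equals the wage: MR·MP_N = w.
At N, y = 5·√N. Substituting and solving: (21.5 − 2.5·√N)·2.5·N^(-1/2) = 4.5 gives N = 25.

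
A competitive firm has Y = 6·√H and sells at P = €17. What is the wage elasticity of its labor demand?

ε = -2

MP_H = (1/2)·6·H^(-1/2), so P·MP_H = w gives 51·H^(-1/2) = w.
Solving, H(w) = (51/w)^(2). This is a constant-elasticity form: H ∝ w^(−2), so ε = −2.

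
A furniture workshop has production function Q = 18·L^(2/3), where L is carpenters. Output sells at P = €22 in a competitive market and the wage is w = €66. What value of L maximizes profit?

L* = 64

MP_L = (2/3)·18·L^(-1/3) = 12·L^(-1/3).
Profit maximization for a price taker requires P·MP_L = w: 22·12·L^(-1/3) = 66.
So L^(-1/3) = 0.25, which gives L = 64.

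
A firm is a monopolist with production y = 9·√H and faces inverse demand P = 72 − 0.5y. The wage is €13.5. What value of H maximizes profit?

H* = 36

Marginal revenue from the inverse demand is MR = 72 − y.
The marginal product is MP_H = 4.5·H^(-1/2).
A monopolist hires until marginal revenue product equals the wage: MR·MP_H = w.
At H, y = 9·√H. Substituting and solving: (72 − 9·√H)·4.5·H^(-1/2) = 13.5 gives H = 36.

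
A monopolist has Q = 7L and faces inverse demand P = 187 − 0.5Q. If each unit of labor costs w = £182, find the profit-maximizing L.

Marginal revenue from the inverse demand is MR = 187 − Q.
The marginal product is MP_L = 7.
A monopolist hires until marginal revenue product equals the wage: MR·MP_L = w.
(187 − 7L)·7 = 182, so L = 23.

L* = 23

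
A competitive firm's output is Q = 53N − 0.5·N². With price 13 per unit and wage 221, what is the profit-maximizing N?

The marginal product of N is MP_N = 53 − N.
A price-taking firm hires until the value of the marginal product equals the wage: P·MP_N = w, so 13·(53 − N) = 221.
Then 53 − N = 17, giving N = 36.

N* = 36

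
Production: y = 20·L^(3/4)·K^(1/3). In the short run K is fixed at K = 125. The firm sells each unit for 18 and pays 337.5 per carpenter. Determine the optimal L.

With K = 125, MP_L = (3/4)·20·L^(-1/4)·125^(1/3) = 75·L^(-1/4).
Profit maximization for a price taker requires P·MP_L = w: 18·75·L^(-1/4) = 337.5.
So L^(-1/4) = 0.25, which gives L = 256.

L* = 256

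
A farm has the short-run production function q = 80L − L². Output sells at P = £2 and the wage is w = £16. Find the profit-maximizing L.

L* = 36

The marginal product of L is MP_L = 80 − 2L.
A price-taking firm hires until the value of the marginal product equals the wage: P·MP_L = w, so 2·(80 − 2L) = 16.
Then 80 − 2L = 8, giving L = 36.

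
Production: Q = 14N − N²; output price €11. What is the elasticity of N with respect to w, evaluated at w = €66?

ε = -0.75

From P·MP_N = w with MP_N = 14 − 2N, labor demand is N(w) = (14 − w/11)/2.
dN/dw = −1/(22) = -1/22.
At w = 66, N = 4, so ε = (dN/dw)·(w/N) = (-1/22)·(66/4) = -0.75.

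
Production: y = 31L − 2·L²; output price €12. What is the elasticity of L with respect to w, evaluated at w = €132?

From P·MP_L = w with MP_L = 31 − 4L, labor demand is L(w) = (31 − w/12)/4.
dL/dw = −1/(48) = -1/48.
At w = 132, L = 5, so ε = (dL/dw)·(w/L) = (-1/48)·(132/5) = -0.55.

ε = -0.55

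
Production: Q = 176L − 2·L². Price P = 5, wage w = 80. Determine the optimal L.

The marginal product of L is MP_L = 176 − 4L.
A price-taking firm hires until the value of the marginal product equals the wage: P·MP_L = w, so 5·(176 − 4L) = 80.
Then 176 − 4L = 16, giving L = 40.

L* = 40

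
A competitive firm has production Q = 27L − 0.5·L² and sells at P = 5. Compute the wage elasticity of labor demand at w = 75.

From P·MP_L = w with MP_L = 27 − L, labor demand is L(w) = 27 − w/5.
dL/dw = −1/(5) = -0.2.
At w = 75, L = 12, so ε = (dL/dw)·(w/L) = (-0.2)·(75/12) = -1.25.

ε = -1.25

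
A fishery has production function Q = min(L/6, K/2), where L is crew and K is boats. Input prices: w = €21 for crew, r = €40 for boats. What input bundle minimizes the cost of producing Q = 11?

With a fixed-proportions technology, the cost-minimizing bundle uses no slack in either input: L/6 = K/2 = Q.
So L = 6·11 = 66 and K = 2·11 = 22.

L* = 66, K* = 22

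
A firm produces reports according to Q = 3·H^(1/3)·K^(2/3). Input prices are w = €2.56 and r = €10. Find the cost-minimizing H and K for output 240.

H* = 125, K* = 64

Cost minimization requires the marginal rate of technical substitution to equal the input-price ratio: MP_H/MP_K = w/r.
Here MP_H/MP_K = (1/3)·(K/H)/(2/3) = 0.5·(K/H). Setting this equal to 2.56/10 = 0.256 gives K = 0.512H.
Substituting into Q = 240: 3·H^(1/3)·(0.512H)^(2/3) = 240.
Solving, H = 125 and K = 64.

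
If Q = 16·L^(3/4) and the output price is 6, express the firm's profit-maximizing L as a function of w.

MP_L = (3/4)·16·L^(-1/4) = 12·L^(-1/4).
Setting P·MP_L = w: 72·L^(-1/4) = w.
Solving for L: L^(-1/4) = w/72, so L = (72/w)^(4).

L(w) = (72/w)^(4)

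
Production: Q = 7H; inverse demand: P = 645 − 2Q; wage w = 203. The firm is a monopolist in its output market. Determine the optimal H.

Marginal revenue from the inverse demand is MR = 645 − 4Q.
The marginal product is MP_H = 7.
A monopolist hires until marginal revenue product equals the wage: MR·MP_H = w.
(645 − 28H)·7 = 203, so H = 22.

H* = 22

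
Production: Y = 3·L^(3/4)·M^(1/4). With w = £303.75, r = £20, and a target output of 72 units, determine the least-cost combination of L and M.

L* = 16, M* = 81

Cost minimization requires the marginal rate of technical substitution to equal the input-price ratio: MP_L/MP_M = w/r.
Here MP_L/MP_M = (3/4)·(M/L)/(1/4) = 3·(M/L). Setting this equal to 303.75/20 = 15.1875 gives M = 5.0625L.
Substituting into Y = 72: 3·L^(3/4)·(5.0625L)^(1/4) = 72.
Solving, L = 16 and M = 81.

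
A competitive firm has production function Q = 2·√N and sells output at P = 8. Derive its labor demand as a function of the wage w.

MP_N = (1/2)·2·N^(-1/2) = N^(-1/2).
Setting P·MP_N = w: 8·N^(-1/2) = w.
Solving for N: N^(-1/2) = w/8, so N = (8/w)^(2).

N(w) = 64/w²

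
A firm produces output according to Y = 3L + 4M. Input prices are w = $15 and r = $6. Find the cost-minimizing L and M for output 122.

L* = 0, M* = 30.5

The inputs are perfect substitutes, so the firm uses whichever has the lower cost per unit of output.
Cost per unit of output via L is w/3 = 5; via M it is r/4 = 1.5. M is cheaper.
Producing Y = 122 with M alone: L = 0, M = 30.5.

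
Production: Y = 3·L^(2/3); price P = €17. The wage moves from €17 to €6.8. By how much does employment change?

ΔL = 117

From P·MP_L = w with MP_L = 2·L^(-1/3), the labor demand is L(w) = (34/w)^(3).
At w = 17: L = 8. At w = 6.8: L = 125.
ΔL = 125 − 8 = 117.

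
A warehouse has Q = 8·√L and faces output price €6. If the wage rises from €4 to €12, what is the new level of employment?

From P·MP_L = w with MP_L = 4·L^(-1/2), the labor demand is L(w) = (24/w)^(2).
At w = 4: L = 36. At w = 12: L = 4.

L* = 4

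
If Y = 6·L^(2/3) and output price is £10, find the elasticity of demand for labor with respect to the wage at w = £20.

MP_L = (2/3)·6·L^(-1/3), so P·MP_L = w gives 40·L^(-1/3) = w.
Solving, L(w) = (40/w)^(3). This is a constant-elasticity form: L ∝ w^(−3), so ε = −3.

ε = -3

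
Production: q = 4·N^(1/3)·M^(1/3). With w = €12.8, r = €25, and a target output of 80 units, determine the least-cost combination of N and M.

Cost minimization requires the marginal rate of technical substitution to equal the input-price ratio: MP_N/MP_M = w/r.
Here MP_N/MP_M = (1/3)·(M/N)/(1/3) = (M/N). Setting this equal to 12.8/25 = 0.512 gives M = 0.512N.
Substituting into q = 80: 4·N^(1/3)·(0.512N)^(1/3) = 80.
Solving, N = 125 and M = 64.

N* = 125, M* = 64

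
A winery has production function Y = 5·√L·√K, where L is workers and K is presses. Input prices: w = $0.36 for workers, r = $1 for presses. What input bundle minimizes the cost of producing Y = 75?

L* = 25, K* = 9

Cost minimization requires the marginal rate of technical substitution to equal the input-price ratio: MP_L/MP_K = w/r.
Here MP_L/MP_K = (1/2)·(K/L)/(1/2) = (K/L). Setting this equal to 0.36/1 = 0.36 gives K = 0.36L.
Substituting into Y = 75: 5·L^(1/2)·(0.36L)^(1/2) = 75.
Solving, L = 25 and K = 9.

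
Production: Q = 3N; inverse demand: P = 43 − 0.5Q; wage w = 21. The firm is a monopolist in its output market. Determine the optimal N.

N* = 12

Marginal revenue from the inverse demand is MR = 43 − Q.
The marginal product is MP_N = 3.
A monopolist hires until marginal revenue product equals the wage: MR·MP_N = w.
(43 − 3N)·3 = 21, so N = 12.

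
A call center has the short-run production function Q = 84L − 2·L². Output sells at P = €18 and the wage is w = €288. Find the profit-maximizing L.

L* = 17

The marginal product of L is MP_L = 84 − 4L.
A price-taking firm hires until the value of the marginal product equals the wage: P·MP_L = w, so 18·(84 − 4L) = 288.
Then 84 − 4L = 16, giving L = 17.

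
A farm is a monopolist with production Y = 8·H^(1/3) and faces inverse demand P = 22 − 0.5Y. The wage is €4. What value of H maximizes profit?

Marginal revenue from the inverse demand is MR = 22 − Y.
The marginal product is MP_H = (8/3)·H^(-2/3).
A monopolist hires until marginal revenue product equals the wage: MR·MP_H = w.
At H, Y = 8·H^(1/3). Substituting and solving: (22 − 8·H^(1/3))·(8/3)·H^(-2/3) = 4 gives H = 8.

H* = 8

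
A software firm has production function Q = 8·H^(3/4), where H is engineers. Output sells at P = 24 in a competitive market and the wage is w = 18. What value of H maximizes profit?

H* = 4096

MP_H = (3/4)·8·H^(-1/4) = 6·H^(-1/4).
Profit maximization for a price taker requires P·MP_H = w: 24·6·H^(-1/4) = 18.
So H^(-1/4) = 0.125, which gives H = 4096.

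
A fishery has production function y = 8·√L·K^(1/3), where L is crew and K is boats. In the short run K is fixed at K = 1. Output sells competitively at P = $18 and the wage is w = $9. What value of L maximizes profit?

With K = 1, MP_L = (1/2)·8·L^(-1/2)·1^(1/3) = 4·L^(-1/2).
Profit maximization for a price taker requires P·MP_L = w: 18·4·L^(-1/2) = 9.
So L^(-1/2) = 0.125, which gives L = 64.

L* = 64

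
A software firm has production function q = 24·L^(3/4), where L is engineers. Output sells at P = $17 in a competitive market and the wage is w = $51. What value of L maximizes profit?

MP_L = (3/4)·24·L^(-1/4) = 18·L^(-1/4).
Profit maximization for a price taker requires P·MP_L = w: 17·18·L^(-1/4) = 51.
So L^(-1/4) = 1/6, which gives L = 1296.

L* = 1296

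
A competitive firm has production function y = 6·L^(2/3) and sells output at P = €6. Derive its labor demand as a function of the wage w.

L(w) = 13824/w³

MP_L = (2/3)·6·L^(-1/3) = 4·L^(-1/3).
Setting P·MP_L = w: 24·L^(-1/3) = w.
Solving for L: L^(-1/3) = w/24, so L = (24/w)^(3).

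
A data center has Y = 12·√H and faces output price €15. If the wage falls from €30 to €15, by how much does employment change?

ΔH = 27

From P·MP_H = w with MP_H = 6·H^(-1/2), the labor demand is H(w) = (90/w)^(2).
At w = 30: H = 9. At w = 15: H = 36.
ΔH = 36 − 9 = 27.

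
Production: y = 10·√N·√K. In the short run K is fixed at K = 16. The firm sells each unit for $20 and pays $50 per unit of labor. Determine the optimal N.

N* = 64

With K = 16, MP_N = (1/2)·10·N^(-1/2)·16^(1/2) = 20·N^(-1/2).
Profit maximization for a price taker requires P·MP_N = w: 20·20·N^(-1/2) = 50.
So N^(-1/2) = 0.125, which gives N = 64.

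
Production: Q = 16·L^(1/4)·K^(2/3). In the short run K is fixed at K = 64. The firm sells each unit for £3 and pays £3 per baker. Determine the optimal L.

L* = 256

With K = 64, MP_L = (1/4)·16·L^(-3/4)·64^(2/3) = 64·L^(-3/4).
Profit maximization for a price taker requires P·MP_L = w: 3·64·L^(-3/4) = 3.
So L^(-3/4) = 0.015625, which gives L = 256.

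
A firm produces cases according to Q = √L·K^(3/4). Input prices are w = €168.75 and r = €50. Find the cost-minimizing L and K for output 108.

L* = 16, K* = 81

Cost minimization requires the marginal rate of technical substitution to equal the input-price ratio: MP_L/MP_K = w/r.
Here MP_L/MP_K = (1/2)·(K/L)/(3/4) = (2/3)·(K/L). Setting this equal to 168.75/50 = 3.375 gives K = 5.0625L.
Substituting into Q = 108: L^(1/2)·(5.0625L)^(3/4) = 108.
Solving, L = 16 and K = 81.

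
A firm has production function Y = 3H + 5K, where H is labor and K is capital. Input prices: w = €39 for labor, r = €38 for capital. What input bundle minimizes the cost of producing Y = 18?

H* = 0, K* = 3.6

The inputs are perfect substitutes, so the firm uses whichever has the lower cost per unit of output.
Cost per unit of output via H is w/3 = 13; via K it is r/5 = 7.6. K is cheaper.
Producing Y = 18 with K alone: H = 0, K = 3.6.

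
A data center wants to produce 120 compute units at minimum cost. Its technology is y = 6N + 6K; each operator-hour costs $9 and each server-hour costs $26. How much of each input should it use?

N* = 20, K* = 0

The inputs are perfect substitutes, so the firm uses whichever has the lower cost per unit of output.
Cost per unit of output via N is w/6 = 1.5; via K it is r/6 = 13/3. N is cheaper.
Producing y = 120 with N alone: N = 20, K = 0.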